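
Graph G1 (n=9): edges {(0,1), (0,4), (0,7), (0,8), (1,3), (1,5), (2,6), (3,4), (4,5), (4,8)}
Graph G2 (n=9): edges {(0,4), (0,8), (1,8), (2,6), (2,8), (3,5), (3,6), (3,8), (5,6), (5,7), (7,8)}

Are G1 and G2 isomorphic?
No, not isomorphic

The graphs are NOT isomorphic.

Degrees in G1: deg(0)=4, deg(1)=3, deg(2)=1, deg(3)=2, deg(4)=4, deg(5)=2, deg(6)=1, deg(7)=1, deg(8)=2.
Sorted degree sequence of G1: [4, 4, 3, 2, 2, 2, 1, 1, 1].
Degrees in G2: deg(0)=2, deg(1)=1, deg(2)=2, deg(3)=3, deg(4)=1, deg(5)=3, deg(6)=3, deg(7)=2, deg(8)=5.
Sorted degree sequence of G2: [5, 3, 3, 3, 2, 2, 2, 1, 1].
The (sorted) degree sequence is an isomorphism invariant, so since G1 and G2 have different degree sequences they cannot be isomorphic.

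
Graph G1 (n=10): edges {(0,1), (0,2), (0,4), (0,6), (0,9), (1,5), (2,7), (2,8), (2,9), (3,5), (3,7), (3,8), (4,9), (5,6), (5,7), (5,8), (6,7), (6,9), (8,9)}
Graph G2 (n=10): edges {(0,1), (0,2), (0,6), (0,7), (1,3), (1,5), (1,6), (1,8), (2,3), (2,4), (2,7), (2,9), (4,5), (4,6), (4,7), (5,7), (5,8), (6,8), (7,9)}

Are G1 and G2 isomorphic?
Yes, isomorphic

The graphs are isomorphic.
One valid mapping φ: V(G1) → V(G2): 0→2, 1→3, 2→4, 3→8, 4→9, 5→1, 6→0, 7→6, 8→5, 9→7

Verify φ preserves adjacency — for each edge of G1, its image is an edge of G2:
  (0,1) → (φ(0),φ(1)) = (2,3) ∈ E(G2) ✓
  (0,2) → (φ(0),φ(2)) = (2,4) ∈ E(G2) ✓
  (0,4) → (φ(0),φ(4)) = (2,9) ∈ E(G2) ✓
  (0,6) → (φ(0),φ(6)) = (0,2) ∈ E(G2) ✓
  (0,9) → (φ(0),φ(9)) = (2,7) ∈ E(G2) ✓
  (1,5) → (φ(1),φ(5)) = (1,3) ∈ E(G2) ✓
  (2,7) → (φ(2),φ(7)) = (4,6) ∈ E(G2) ✓
  (2,8) → (φ(2),φ(8)) = (4,5) ∈ E(G2) ✓
  (2,9) → (φ(2),φ(9)) = (4,7) ∈ E(G2) ✓
  (3,5) → (φ(3),φ(5)) = (1,8) ∈ E(G2) ✓
  (3,7) → (φ(3),φ(7)) = (6,8) ∈ E(G2) ✓
  (3,8) → (φ(3),φ(8)) = (5,8) ∈ E(G2) ✓
  (4,9) → (φ(4),φ(9)) = (7,9) ∈ E(G2) ✓
  (5,6) → (φ(5),φ(6)) = (0,1) ∈ E(G2) ✓
  (5,7) → (φ(5),φ(7)) = (1,6) ∈ E(G2) ✓
  (5,8) → (φ(5),φ(8)) = (1,5) ∈ E(G2) ✓
  (6,7) → (φ(6),φ(7)) = (0,6) ∈ E(G2) ✓
  (6,9) → (φ(6),φ(9)) = (0,7) ∈ E(G2) ✓
  (8,9) → (φ(8),φ(9)) = (5,7) ∈ E(G2) ✓
All 19 edges of G1 map to edges of G2, and |E(G1)| = |E(G2)| = 19, so φ is a bijection on edges as well as vertices. Hence G1 ≅ G2.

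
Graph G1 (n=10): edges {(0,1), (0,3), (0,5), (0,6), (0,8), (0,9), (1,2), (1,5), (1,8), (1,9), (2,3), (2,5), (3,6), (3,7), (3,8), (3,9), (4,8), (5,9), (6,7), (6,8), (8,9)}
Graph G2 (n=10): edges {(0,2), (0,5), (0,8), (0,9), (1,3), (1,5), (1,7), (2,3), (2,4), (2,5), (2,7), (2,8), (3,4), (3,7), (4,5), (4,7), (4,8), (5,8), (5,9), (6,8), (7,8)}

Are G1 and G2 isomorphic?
Yes, isomorphic

The graphs are isomorphic.
One valid mapping φ: V(G1) → V(G2): 0→2, 1→7, 2→1, 3→5, 4→6, 5→3, 6→0, 7→9, 8→8, 9→4

Verify φ preserves adjacency — for each edge of G1, its image is an edge of G2:
  (0,1) → (φ(0),φ(1)) = (2,7) ∈ E(G2) ✓
  (0,3) → (φ(0),φ(3)) = (2,5) ∈ E(G2) ✓
  (0,5) → (φ(0),φ(5)) = (2,3) ∈ E(G2) ✓
  (0,6) → (φ(0),φ(6)) = (0,2) ∈ E(G2) ✓
  (0,8) → (φ(0),φ(8)) = (2,8) ∈ E(G2) ✓
  (0,9) → (φ(0),φ(9)) = (2,4) ∈ E(G2) ✓
  (1,2) → (φ(1),φ(2)) = (1,7) ∈ E(G2) ✓
  (1,5) → (φ(1),φ(5)) = (3,7) ∈ E(G2) ✓
  (1,8) → (φ(1),φ(8)) = (7,8) ∈ E(G2) ✓
  (1,9) → (φ(1),φ(9)) = (4,7) ∈ E(G2) ✓
  (2,3) → (φ(2),φ(3)) = (1,5) ∈ E(G2) ✓
  (2,5) → (φ(2),φ(5)) = (1,3) ∈ E(G2) ✓
  (3,6) → (φ(3),φ(6)) = (0,5) ∈ E(G2) ✓
  (3,7) → (φ(3),φ(7)) = (5,9) ∈ E(G2) ✓
  (3,8) → (φ(3),φ(8)) = (5,8) ∈ E(G2) ✓
  (3,9) → (φ(3),φ(9)) = (4,5) ∈ E(G2) ✓
  (4,8) → (φ(4),φ(8)) = (6,8) ∈ E(G2) ✓
  (5,9) → (φ(5),φ(9)) = (3,4) ∈ E(G2) ✓
  (6,7) → (φ(6),φ(7)) = (0,9) ∈ E(G2) ✓
  (6,8) → (φ(6),φ(8)) = (0,8) ∈ E(G2) ✓
  (8,9) → (φ(8),φ(9)) = (4,8) ∈ E(G2) ✓
All 21 edges of G1 map to edges of G2, and |E(G1)| = |E(G2)| = 21, so φ is a bijection on edges as well as vertices. Hence G1 ≅ G2.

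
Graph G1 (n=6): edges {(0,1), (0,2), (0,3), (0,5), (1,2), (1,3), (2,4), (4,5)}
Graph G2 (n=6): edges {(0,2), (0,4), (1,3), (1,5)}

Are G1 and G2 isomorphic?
No, not isomorphic

The graphs are NOT isomorphic.

Degrees in G1: deg(0)=4, deg(1)=3, deg(2)=3, deg(3)=2, deg(4)=2, deg(5)=2.
Sorted degree sequence of G1: [4, 3, 3, 2, 2, 2].
Degrees in G2: deg(0)=2, deg(1)=2, deg(2)=1, deg(3)=1, deg(4)=1, deg(5)=1.
Sorted degree sequence of G2: [2, 2, 1, 1, 1, 1].
The (sorted) degree sequence is an isomorphism invariant, so since G1 and G2 have different degree sequences they cannot be isomorphic.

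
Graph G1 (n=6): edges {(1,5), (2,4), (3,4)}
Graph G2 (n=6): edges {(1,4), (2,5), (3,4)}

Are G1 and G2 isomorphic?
Yes, isomorphic

The graphs are isomorphic.
One valid mapping φ: V(G1) → V(G2): 0→0, 1→2, 2→3, 3→1, 4→4, 5→5

Verify φ preserves adjacency — for each edge of G1, its image is an edge of G2:
  (1,5) → (φ(1),φ(5)) = (2,5) ∈ E(G2) ✓
  (2,4) → (φ(2),φ(4)) = (3,4) ∈ E(G2) ✓
  (3,4) → (φ(3),φ(4)) = (1,4) ∈ E(G2) ✓
All 3 edges of G1 map to edges of G2, and |E(G1)| = |E(G2)| = 3, so φ is a bijection on edges as well as vertices. Hence G1 ≅ G2.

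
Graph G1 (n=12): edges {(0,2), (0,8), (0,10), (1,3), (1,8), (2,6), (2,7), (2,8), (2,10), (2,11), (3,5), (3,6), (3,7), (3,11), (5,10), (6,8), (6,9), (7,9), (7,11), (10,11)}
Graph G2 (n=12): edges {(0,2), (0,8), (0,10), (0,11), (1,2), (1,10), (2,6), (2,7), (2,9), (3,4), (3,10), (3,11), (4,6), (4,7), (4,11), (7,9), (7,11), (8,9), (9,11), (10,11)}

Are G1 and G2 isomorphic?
Yes, isomorphic

The graphs are isomorphic.
One valid mapping φ: V(G1) → V(G2): 0→3, 1→1, 2→11, 3→2, 4→5, 5→6, 6→0, 7→9, 8→10, 9→8, 10→4, 11→7

Verify φ preserves adjacency — for each edge of G1, its image is an edge of G2:
  (0,2) → (φ(0),φ(2)) = (3,11) ∈ E(G2) ✓
  (0,8) → (φ(0),φ(8)) = (3,10) ∈ E(G2) ✓
  (0,10) → (φ(0),φ(10)) = (3,4) ∈ E(G2) ✓
  (1,3) → (φ(1),φ(3)) = (1,2) ∈ E(G2) ✓
  (1,8) → (φ(1),φ(8)) = (1,10) ∈ E(G2) ✓
  (2,6) → (φ(2),φ(6)) = (0,11) ∈ E(G2) ✓
  (2,7) → (φ(2),φ(7)) = (9,11) ∈ E(G2) ✓
  (2,8) → (φ(2),φ(8)) = (10,11) ∈ E(G2) ✓
  (2,10) → (φ(2),φ(10)) = (4,11) ∈ E(G2) ✓
  (2,11) → (φ(2),φ(11)) = (7,11) ∈ E(G2) ✓
  (3,5) → (φ(3),φ(5)) = (2,6) ∈ E(G2) ✓
  (3,6) → (φ(3),φ(6)) = (0,2) ∈ E(G2) ✓
  (3,7) → (φ(3),φ(7)) = (2,9) ∈ E(G2) ✓
  (3,11) → (φ(3),φ(11)) = (2,7) ∈ E(G2) ✓
  (5,10) → (φ(5),φ(10)) = (4,6) ∈ E(G2) ✓
  (6,8) → (φ(6),φ(8)) = (0,10) ∈ E(G2) ✓
  (6,9) → (φ(6),φ(9)) = (0,8) ∈ E(G2) ✓
  (7,9) → (φ(7),φ(9)) = (8,9) ∈ E(G2) ✓
  (7,11) → (φ(7),φ(11)) = (7,9) ∈ E(G2) ✓
  (10,11) → (φ(10),φ(11)) = (4,7) ∈ E(G2) ✓
All 20 edges of G1 map to edges of G2, and |E(G1)| = |E(G2)| = 20, so φ is a bijection on edges as well as vertices. Hence G1 ≅ G2.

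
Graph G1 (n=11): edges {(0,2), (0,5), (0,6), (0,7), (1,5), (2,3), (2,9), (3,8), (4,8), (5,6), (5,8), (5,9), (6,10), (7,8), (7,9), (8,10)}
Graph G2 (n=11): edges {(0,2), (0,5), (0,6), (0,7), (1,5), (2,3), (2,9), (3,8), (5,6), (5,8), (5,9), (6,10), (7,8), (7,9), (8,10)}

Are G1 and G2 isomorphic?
No, not isomorphic

The graphs are NOT isomorphic.

Counting edges: G1 has 16 edge(s); G2 has 15 edge(s).
Edge count is an isomorphism invariant (a bijection on vertices induces a bijection on edges), so differing edge counts rule out isomorphism.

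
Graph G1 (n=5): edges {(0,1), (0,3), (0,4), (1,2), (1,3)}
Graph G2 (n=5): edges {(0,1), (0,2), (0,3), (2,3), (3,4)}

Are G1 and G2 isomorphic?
Yes, isomorphic

The graphs are isomorphic.
One valid mapping φ: V(G1) → V(G2): 0→3, 1→0, 2→1, 3→2, 4→4

Verify φ preserves adjacency — for each edge of G1, its image is an edge of G2:
  (0,1) → (φ(0),φ(1)) = (0,3) ∈ E(G2) ✓
  (0,3) → (φ(0),φ(3)) = (2,3) ∈ E(G2) ✓
  (0,4) → (φ(0),φ(4)) = (3,4) ∈ E(G2) ✓
  (1,2) → (φ(1),φ(2)) = (0,1) ∈ E(G2) ✓
  (1,3) → (φ(1),φ(3)) = (0,2) ∈ E(G2) ✓
All 5 edges of G1 map to edges of G2, and |E(G1)| = |E(G2)| = 5, so φ is a bijection on edges as well as vertices. Hence G1 ≅ G2.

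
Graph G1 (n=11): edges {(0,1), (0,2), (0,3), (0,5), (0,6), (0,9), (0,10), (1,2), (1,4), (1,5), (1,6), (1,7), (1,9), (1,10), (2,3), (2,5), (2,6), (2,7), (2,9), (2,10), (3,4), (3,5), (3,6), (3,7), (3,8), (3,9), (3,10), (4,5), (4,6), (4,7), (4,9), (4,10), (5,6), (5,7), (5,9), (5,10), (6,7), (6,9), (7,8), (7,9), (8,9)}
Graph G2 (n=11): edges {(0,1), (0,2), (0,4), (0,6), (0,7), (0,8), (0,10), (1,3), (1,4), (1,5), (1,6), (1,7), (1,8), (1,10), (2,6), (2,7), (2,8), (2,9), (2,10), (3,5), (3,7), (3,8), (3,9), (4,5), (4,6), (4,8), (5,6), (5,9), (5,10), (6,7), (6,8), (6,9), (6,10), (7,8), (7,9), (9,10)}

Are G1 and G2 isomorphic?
No, not isomorphic

The graphs are NOT isomorphic.

Counting triangles (3-cliques): G1 has 73, G2 has 45.
Triangle count is an isomorphism invariant, so differing triangle counts rule out isomorphism.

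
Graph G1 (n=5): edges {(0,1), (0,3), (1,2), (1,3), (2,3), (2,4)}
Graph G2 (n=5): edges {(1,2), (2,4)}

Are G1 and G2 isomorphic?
No, not isomorphic

The graphs are NOT isomorphic.

Connected components of G1: 1 component(s) with vertex sets [[0, 1, 2, 3, 4]], sizes [5].
Connected components of G2: 3 component(s) with vertex sets [[0], [3], [1, 2, 4]], sizes [1, 1, 3].
The number of connected components (and the multiset of component sizes) is an isomorphism invariant — an isomorphism maps each component of G1 bijectively onto a component of G2. Since G1 has 1 component(s) and G2 has 3, they cannot be isomorphic.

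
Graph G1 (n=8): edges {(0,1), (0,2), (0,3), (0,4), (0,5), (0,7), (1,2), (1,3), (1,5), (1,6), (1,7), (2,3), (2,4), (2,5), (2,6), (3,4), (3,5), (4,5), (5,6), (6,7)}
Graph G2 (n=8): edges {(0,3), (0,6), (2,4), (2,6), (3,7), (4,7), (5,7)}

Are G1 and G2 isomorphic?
No, not isomorphic

The graphs are NOT isomorphic.

Connected components of G1: 1 component(s) with vertex sets [[0, 1, 2, 3, 4, 5, 6, 7]], sizes [8].
Connected components of G2: 2 component(s) with vertex sets [[1], [0, 2, 3, 4, 5, 6, 7]], sizes [1, 7].
The number of connected components (and the multiset of component sizes) is an isomorphism invariant — an isomorphism maps each component of G1 bijectively onto a component of G2. Since G1 has 1 component(s) and G2 has 2, they cannot be isomorphic.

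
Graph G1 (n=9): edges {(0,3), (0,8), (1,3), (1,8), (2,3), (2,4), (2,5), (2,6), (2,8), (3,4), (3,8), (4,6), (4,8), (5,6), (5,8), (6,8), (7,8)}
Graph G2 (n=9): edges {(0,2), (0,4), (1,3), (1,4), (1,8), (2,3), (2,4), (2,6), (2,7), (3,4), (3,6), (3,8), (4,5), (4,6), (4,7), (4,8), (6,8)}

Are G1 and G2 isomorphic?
Yes, isomorphic

The graphs are isomorphic.
One valid mapping φ: V(G1) → V(G2): 0→0, 1→7, 2→3, 3→2, 4→6, 5→1, 6→8, 7→5, 8→4

Verify φ preserves adjacency — for each edge of G1, its image is an edge of G2:
  (0,3) → (φ(0),φ(3)) = (0,2) ∈ E(G2) ✓
  (0,8) → (φ(0),φ(8)) = (0,4) ∈ E(G2) ✓
  (1,3) → (φ(1),φ(3)) = (2,7) ∈ E(G2) ✓
  (1,8) → (φ(1),φ(8)) = (4,7) ∈ E(G2) ✓
  (2,3) → (φ(2),φ(3)) = (2,3) ∈ E(G2) ✓
  (2,4) → (φ(2),φ(4)) = (3,6) ∈ E(G2) ✓
  (2,5) → (φ(2),φ(5)) = (1,3) ∈ E(G2) ✓
  (2,6) → (φ(2),φ(6)) = (3,8) ∈ E(G2) ✓
  (2,8) → (φ(2),φ(8)) = (3,4) ∈ E(G2) ✓
  (3,4) → (φ(3),φ(4)) = (2,6) ∈ E(G2) ✓
  (3,8) → (φ(3),φ(8)) = (2,4) ∈ E(G2) ✓
  (4,6) → (φ(4),φ(6)) = (6,8) ∈ E(G2) ✓
  (4,8) → (φ(4),φ(8)) = (4,6) ∈ E(G2) ✓
  (5,6) → (φ(5),φ(6)) = (1,8) ∈ E(G2) ✓
  (5,8) → (φ(5),φ(8)) = (1,4) ∈ E(G2) ✓
  (6,8) → (φ(6),φ(8)) = (4,8) ∈ E(G2) ✓
  (7,8) → (φ(7),φ(8)) = (4,5) ∈ E(G2) ✓
All 17 edges of G1 map to edges of G2, and |E(G1)| = |E(G2)| = 17, so φ is a bijection on edges as well as vertices. Hence G1 ≅ G2.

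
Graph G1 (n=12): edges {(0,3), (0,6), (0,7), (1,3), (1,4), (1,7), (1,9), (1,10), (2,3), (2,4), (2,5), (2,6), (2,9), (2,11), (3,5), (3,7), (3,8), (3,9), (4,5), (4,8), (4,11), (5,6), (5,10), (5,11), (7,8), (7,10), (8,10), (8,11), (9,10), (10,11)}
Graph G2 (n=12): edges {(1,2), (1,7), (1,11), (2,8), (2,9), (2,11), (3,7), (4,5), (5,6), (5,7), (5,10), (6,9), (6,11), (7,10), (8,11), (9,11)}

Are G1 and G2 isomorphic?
No, not isomorphic

The graphs are NOT isomorphic.

Connected components of G1: 1 component(s) with vertex sets [[0, 1, 2, 3, 4, 5, 6, 7, 8, 9, 10, 11]], sizes [12].
Connected components of G2: 2 component(s) with vertex sets [[0], [1, 2, 3, 4, 5, 6, 7, 8, 9, 10, 11]], sizes [1, 11].
The number of connected components (and the multiset of component sizes) is an isomorphism invariant — an isomorphism maps each component of G1 bijectively onto a component of G2. Since G1 has 1 component(s) and G2 has 2, they cannot be isomorphic.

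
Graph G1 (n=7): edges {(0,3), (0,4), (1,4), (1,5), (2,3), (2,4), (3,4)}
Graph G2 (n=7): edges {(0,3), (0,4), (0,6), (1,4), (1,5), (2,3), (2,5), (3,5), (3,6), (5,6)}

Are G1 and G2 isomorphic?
No, not isomorphic

The graphs are NOT isomorphic.

Connected components of G1: 2 component(s) with vertex sets [[6], [0, 1, 2, 3, 4, 5]], sizes [1, 6].
Connected components of G2: 1 component(s) with vertex sets [[0, 1, 2, 3, 4, 5, 6]], sizes [7].
The number of connected components (and the multiset of component sizes) is an isomorphism invariant — an isomorphism maps each component of G1 bijectively onto a component of G2. Since G1 has 2 component(s) and G2 has 1, they cannot be isomorphic.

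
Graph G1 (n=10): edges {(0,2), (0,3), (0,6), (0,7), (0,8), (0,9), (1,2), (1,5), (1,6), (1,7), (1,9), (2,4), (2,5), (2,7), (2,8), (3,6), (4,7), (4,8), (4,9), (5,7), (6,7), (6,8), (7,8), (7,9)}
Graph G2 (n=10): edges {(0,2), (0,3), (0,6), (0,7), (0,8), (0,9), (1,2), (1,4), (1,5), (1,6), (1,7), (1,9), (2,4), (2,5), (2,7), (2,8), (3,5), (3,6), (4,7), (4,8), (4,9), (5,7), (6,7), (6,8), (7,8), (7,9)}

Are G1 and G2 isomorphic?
No, not isomorphic

The graphs are NOT isomorphic.

Counting edges: G1 has 24 edge(s); G2 has 26 edge(s).
Edge count is an isomorphism invariant (a bijection on vertices induces a bijection on edges), so differing edge counts rule out isomorphism.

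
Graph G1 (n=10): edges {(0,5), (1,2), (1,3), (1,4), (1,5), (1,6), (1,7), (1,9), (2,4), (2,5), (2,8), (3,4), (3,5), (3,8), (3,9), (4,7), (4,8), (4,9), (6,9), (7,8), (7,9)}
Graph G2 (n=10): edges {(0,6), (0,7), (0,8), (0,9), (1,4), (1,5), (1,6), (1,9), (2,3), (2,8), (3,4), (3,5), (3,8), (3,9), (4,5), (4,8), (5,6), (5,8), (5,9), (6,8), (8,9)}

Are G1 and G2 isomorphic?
Yes, isomorphic

The graphs are isomorphic.
One valid mapping φ: V(G1) → V(G2): 0→7, 1→8, 2→6, 3→9, 4→5, 5→0, 6→2, 7→4, 8→1, 9→3

Verify φ preserves adjacency — for each edge of G1, its image is an edge of G2:
  (0,5) → (φ(0),φ(5)) = (0,7) ∈ E(G2) ✓
  (1,2) → (φ(1),φ(2)) = (6,8) ∈ E(G2) ✓
  (1,3) → (φ(1),φ(3)) = (8,9) ∈ E(G2) ✓
  (1,4) → (φ(1),φ(4)) = (5,8) ∈ E(G2) ✓
  (1,5) → (φ(1),φ(5)) = (0,8) ∈ E(G2) ✓
  (1,6) → (φ(1),φ(6)) = (2,8) ∈ E(G2) ✓
  (1,7) → (φ(1),φ(7)) = (4,8) ∈ E(G2) ✓
  (1,9) → (φ(1),φ(9)) = (3,8) ∈ E(G2) ✓
  (2,4) → (φ(2),φ(4)) = (5,6) ∈ E(G2) ✓
  (2,5) → (φ(2),φ(5)) = (0,6) ∈ E(G2) ✓
  (2,8) → (φ(2),φ(8)) = (1,6) ∈ E(G2) ✓
  (3,4) → (φ(3),φ(4)) = (5,9) ∈ E(G2) ✓
  (3,5) → (φ(3),φ(5)) = (0,9) ∈ E(G2) ✓
  (3,8) → (φ(3),φ(8)) = (1,9) ∈ E(G2) ✓
  (3,9) → (φ(3),φ(9)) = (3,9) ∈ E(G2) ✓
  (4,7) → (φ(4),φ(7)) = (4,5) ∈ E(G2) ✓
  (4,8) → (φ(4),φ(8)) = (1,5) ∈ E(G2) ✓
  (4,9) → (φ(4),φ(9)) = (3,5) ∈ E(G2) ✓
  (6,9) → (φ(6),φ(9)) = (2,3) ∈ E(G2) ✓
  (7,8) → (φ(7),φ(8)) = (1,4) ∈ E(G2) ✓
  (7,9) → (φ(7),φ(9)) = (3,4) ∈ E(G2) ✓
All 21 edges of G1 map to edges of G2, and |E(G1)| = |E(G2)| = 21, so φ is a bijection on edges as well as vertices. Hence G1 ≅ G2.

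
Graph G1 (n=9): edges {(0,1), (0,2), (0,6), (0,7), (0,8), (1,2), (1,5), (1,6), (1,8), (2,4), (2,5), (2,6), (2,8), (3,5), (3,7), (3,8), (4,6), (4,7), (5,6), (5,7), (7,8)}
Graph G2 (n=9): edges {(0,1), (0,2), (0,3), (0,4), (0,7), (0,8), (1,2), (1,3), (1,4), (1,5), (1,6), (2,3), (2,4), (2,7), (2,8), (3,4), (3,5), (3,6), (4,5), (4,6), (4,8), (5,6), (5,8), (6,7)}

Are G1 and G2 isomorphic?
No, not isomorphic

The graphs are NOT isomorphic.

Degrees in G1: deg(0)=5, deg(1)=5, deg(2)=6, deg(3)=3, deg(4)=3, deg(5)=5, deg(6)=5, deg(7)=5, deg(8)=5.
Sorted degree sequence of G1: [6, 5, 5, 5, 5, 5, 5, 3, 3].
Degrees in G2: deg(0)=6, deg(1)=6, deg(2)=6, deg(3)=6, deg(4)=7, deg(5)=5, deg(6)=5, deg(7)=3, deg(8)=4.
Sorted degree sequence of G2: [7, 6, 6, 6, 6, 5, 5, 4, 3].
The (sorted) degree sequence is an isomorphism invariant, so since G1 and G2 have different degree sequences they cannot be isomorphic.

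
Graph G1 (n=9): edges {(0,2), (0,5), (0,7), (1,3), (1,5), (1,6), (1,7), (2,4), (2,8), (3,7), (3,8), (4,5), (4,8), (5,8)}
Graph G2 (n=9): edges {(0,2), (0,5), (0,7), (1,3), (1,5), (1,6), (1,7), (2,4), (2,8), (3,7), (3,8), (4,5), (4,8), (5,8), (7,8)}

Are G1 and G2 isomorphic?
No, not isomorphic

The graphs are NOT isomorphic.

Counting edges: G1 has 14 edge(s); G2 has 15 edge(s).
Edge count is an isomorphism invariant (a bijection on vertices induces a bijection on edges), so differing edge counts rule out isomorphism.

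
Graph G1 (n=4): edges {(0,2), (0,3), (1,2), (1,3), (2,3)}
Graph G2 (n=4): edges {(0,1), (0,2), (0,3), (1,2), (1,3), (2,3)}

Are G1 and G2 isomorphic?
No, not isomorphic

The graphs are NOT isomorphic.

Counting edges: G1 has 5 edge(s); G2 has 6 edge(s).
Edge count is an isomorphism invariant (a bijection on vertices induces a bijection on edges), so differing edge counts rule out isomorphism.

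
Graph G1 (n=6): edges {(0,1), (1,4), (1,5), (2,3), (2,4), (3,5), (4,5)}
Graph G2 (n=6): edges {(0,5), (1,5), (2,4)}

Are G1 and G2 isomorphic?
No, not isomorphic

The graphs are NOT isomorphic.

Connected components of G1: 1 component(s) with vertex sets [[0, 1, 2, 3, 4, 5]], sizes [6].
Connected components of G2: 3 component(s) with vertex sets [[3], [2, 4], [0, 1, 5]], sizes [1, 2, 3].
The number of connected components (and the multiset of component sizes) is an isomorphism invariant — an isomorphism maps each component of G1 bijectively onto a component of G2. Since G1 has 1 component(s) and G2 has 3, they cannot be isomorphic.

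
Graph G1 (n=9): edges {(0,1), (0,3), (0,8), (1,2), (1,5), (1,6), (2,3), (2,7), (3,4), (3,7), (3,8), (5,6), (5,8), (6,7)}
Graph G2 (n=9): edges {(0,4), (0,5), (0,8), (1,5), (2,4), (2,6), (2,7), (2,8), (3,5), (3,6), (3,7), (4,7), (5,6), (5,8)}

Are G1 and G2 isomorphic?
Yes, isomorphic

The graphs are isomorphic.
One valid mapping φ: V(G1) → V(G2): 0→6, 1→2, 2→8, 3→5, 4→1, 5→7, 6→4, 7→0, 8→3

Verify φ preserves adjacency — for each edge of G1, its image is an edge of G2:
  (0,1) → (φ(0),φ(1)) = (2,6) ∈ E(G2) ✓
  (0,3) → (φ(0),φ(3)) = (5,6) ∈ E(G2) ✓
  (0,8) → (φ(0),φ(8)) = (3,6) ∈ E(G2) ✓
  (1,2) → (φ(1),φ(2)) = (2,8) ∈ E(G2) ✓
  (1,5) → (φ(1),φ(5)) = (2,7) ∈ E(G2) ✓
  (1,6) → (φ(1),φ(6)) = (2,4) ∈ E(G2) ✓
  (2,3) → (φ(2),φ(3)) = (5,8) ∈ E(G2) ✓
  (2,7) → (φ(2),φ(7)) = (0,8) ∈ E(G2) ✓
  (3,4) → (φ(3),φ(4)) = (1,5) ∈ E(G2) ✓
  (3,7) → (φ(3),φ(7)) = (0,5) ∈ E(G2) ✓
  (3,8) → (φ(3),φ(8)) = (3,5) ∈ E(G2) ✓
  (5,6) → (φ(5),φ(6)) = (4,7) ∈ E(G2) ✓
  (5,8) → (φ(5),φ(8)) = (3,7) ∈ E(G2) ✓
  (6,7) → (φ(6),φ(7)) = (0,4) ∈ E(G2) ✓
All 14 edges of G1 map to edges of G2, and |E(G1)| = |E(G2)| = 14, so φ is a bijection on edges as well as vertices. Hence G1 ≅ G2.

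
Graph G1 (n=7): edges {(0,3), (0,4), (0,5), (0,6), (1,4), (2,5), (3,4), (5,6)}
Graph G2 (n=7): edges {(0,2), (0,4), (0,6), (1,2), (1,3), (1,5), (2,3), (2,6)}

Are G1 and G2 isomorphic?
Yes, isomorphic

The graphs are isomorphic.
One valid mapping φ: V(G1) → V(G2): 0→2, 1→5, 2→4, 3→3, 4→1, 5→0, 6→6

Verify φ preserves adjacency — for each edge of G1, its image is an edge of G2:
  (0,3) → (φ(0),φ(3)) = (2,3) ∈ E(G2) ✓
  (0,4) → (φ(0),φ(4)) = (1,2) ∈ E(G2) ✓
  (0,5) → (φ(0),φ(5)) = (0,2) ∈ E(G2) ✓
  (0,6) → (φ(0),φ(6)) = (2,6) ∈ E(G2) ✓
  (1,4) → (φ(1),φ(4)) = (1,5) ∈ E(G2) ✓
  (2,5) → (φ(2),φ(5)) = (0,4) ∈ E(G2) ✓
  (3,4) → (φ(3),φ(4)) = (1,3) ∈ E(G2) ✓
  (5,6) → (φ(5),φ(6)) = (0,6) ∈ E(G2) ✓
All 8 edges of G1 map to edges of G2, and |E(G1)| = |E(G2)| = 8, so φ is a bijection on edges as well as vertices. Hence G1 ≅ G2.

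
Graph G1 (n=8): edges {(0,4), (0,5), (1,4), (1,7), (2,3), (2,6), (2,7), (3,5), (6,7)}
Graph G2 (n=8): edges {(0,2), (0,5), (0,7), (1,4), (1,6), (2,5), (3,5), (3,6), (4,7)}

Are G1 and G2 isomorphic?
Yes, isomorphic

The graphs are isomorphic.
One valid mapping φ: V(G1) → V(G2): 0→1, 1→7, 2→5, 3→3, 4→4, 5→6, 6→2, 7→0

Verify φ preserves adjacency — for each edge of G1, its image is an edge of G2:
  (0,4) → (φ(0),φ(4)) = (1,4) ∈ E(G2) ✓
  (0,5) → (φ(0),φ(5)) = (1,6) ∈ E(G2) ✓
  (1,4) → (φ(1),φ(4)) = (4,7) ∈ E(G2) ✓
  (1,7) → (φ(1),φ(7)) = (0,7) ∈ E(G2) ✓
  (2,3) → (φ(2),φ(3)) = (3,5) ∈ E(G2) ✓
  (2,6) → (φ(2),φ(6)) = (2,5) ∈ E(G2) ✓
  (2,7) → (φ(2),φ(7)) = (0,5) ∈ E(G2) ✓
  (3,5) → (φ(3),φ(5)) = (3,6) ∈ E(G2) ✓
  (6,7) → (φ(6),φ(7)) = (0,2) ∈ E(G2) ✓
All 9 edges of G1 map to edges of G2, and |E(G1)| = |E(G2)| = 9, so φ is a bijection on edges as well as vertices. Hence G1 ≅ G2.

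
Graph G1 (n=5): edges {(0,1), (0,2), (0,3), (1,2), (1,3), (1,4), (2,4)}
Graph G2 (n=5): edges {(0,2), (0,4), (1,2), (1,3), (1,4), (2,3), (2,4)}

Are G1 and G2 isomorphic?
Yes, isomorphic

The graphs are isomorphic.
One valid mapping φ: V(G1) → V(G2): 0→4, 1→2, 2→1, 3→0, 4→3

Verify φ preserves adjacency — for each edge of G1, its image is an edge of G2:
  (0,1) → (φ(0),φ(1)) = (2,4) ∈ E(G2) ✓
  (0,2) → (φ(0),φ(2)) = (1,4) ∈ E(G2) ✓
  (0,3) → (φ(0),φ(3)) = (0,4) ∈ E(G2) ✓
  (1,2) → (φ(1),φ(2)) = (1,2) ∈ E(G2) ✓
  (1,3) → (φ(1),φ(3)) = (0,2) ∈ E(G2) ✓
  (1,4) → (φ(1),φ(4)) = (2,3) ∈ E(G2) ✓
  (2,4) → (φ(2),φ(4)) = (1,3) ∈ E(G2) ✓
All 7 edges of G1 map to edges of G2, and |E(G1)| = |E(G2)| = 7, so φ is a bijection on edges as well as vertices. Hence G1 ≅ G2.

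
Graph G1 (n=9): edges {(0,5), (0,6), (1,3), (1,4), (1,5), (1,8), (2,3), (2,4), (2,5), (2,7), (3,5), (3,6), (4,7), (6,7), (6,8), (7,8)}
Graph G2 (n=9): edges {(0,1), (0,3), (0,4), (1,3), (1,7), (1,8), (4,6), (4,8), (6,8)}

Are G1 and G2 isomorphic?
No, not isomorphic

The graphs are NOT isomorphic.

Connected components of G1: 1 component(s) with vertex sets [[0, 1, 2, 3, 4, 5, 6, 7, 8]], sizes [9].
Connected components of G2: 3 component(s) with vertex sets [[2], [5], [0, 1, 3, 4, 6, 7, 8]], sizes [1, 1, 7].
The number of connected components (and the multiset of component sizes) is an isomorphism invariant — an isomorphism maps each component of G1 bijectively onto a component of G2. Since G1 has 1 component(s) and G2 has 3, they cannot be isomorphic.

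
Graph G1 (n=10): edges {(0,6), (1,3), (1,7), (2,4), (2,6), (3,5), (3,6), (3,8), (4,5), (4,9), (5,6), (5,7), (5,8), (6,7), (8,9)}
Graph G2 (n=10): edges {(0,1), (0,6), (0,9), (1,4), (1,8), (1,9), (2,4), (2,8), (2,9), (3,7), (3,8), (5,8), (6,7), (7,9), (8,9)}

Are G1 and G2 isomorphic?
Yes, isomorphic

The graphs are isomorphic.
One valid mapping φ: V(G1) → V(G2): 0→5, 1→4, 2→3, 3→1, 4→7, 5→9, 6→8, 7→2, 8→0, 9→6

Verify φ preserves adjacency — for each edge of G1, its image is an edge of G2:
  (0,6) → (φ(0),φ(6)) = (5,8) ∈ E(G2) ✓
  (1,3) → (φ(1),φ(3)) = (1,4) ∈ E(G2) ✓
  (1,7) → (φ(1),φ(7)) = (2,4) ∈ E(G2) ✓
  (2,4) → (φ(2),φ(4)) = (3,7) ∈ E(G2) ✓
  (2,6) → (φ(2),φ(6)) = (3,8) ∈ E(G2) ✓
  (3,5) → (φ(3),φ(5)) = (1,9) ∈ E(G2) ✓
  (3,6) → (φ(3),φ(6)) = (1,8) ∈ E(G2) ✓
  (3,8) → (φ(3),φ(8)) = (0,1) ∈ E(G2) ✓
  (4,5) → (φ(4),φ(5)) = (7,9) ∈ E(G2) ✓
  (4,9) → (φ(4),φ(9)) = (6,7) ∈ E(G2) ✓
  (5,6) → (φ(5),φ(6)) = (8,9) ∈ E(G2) ✓
  (5,7) → (φ(5),φ(7)) = (2,9) ∈ E(G2) ✓
  (5,8) → (φ(5),φ(8)) = (0,9) ∈ E(G2) ✓
  (6,7) → (φ(6),φ(7)) = (2,8) ∈ E(G2) ✓
  (8,9) → (φ(8),φ(9)) = (0,6) ∈ E(G2) ✓
All 15 edges of G1 map to edges of G2, and |E(G1)| = |E(G2)| = 15, so φ is a bijection on edges as well as vertices. Hence G1 ≅ G2.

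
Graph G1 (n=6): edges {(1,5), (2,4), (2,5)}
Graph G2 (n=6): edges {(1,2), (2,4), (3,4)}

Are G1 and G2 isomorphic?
Yes, isomorphic

The graphs are isomorphic.
One valid mapping φ: V(G1) → V(G2): 0→5, 1→1, 2→4, 3→0, 4→3, 5→2

Verify φ preserves adjacency — for each edge of G1, its image is an edge of G2:
  (1,5) → (φ(1),φ(5)) = (1,2) ∈ E(G2) ✓
  (2,4) → (φ(2),φ(4)) = (3,4) ∈ E(G2) ✓
  (2,5) → (φ(2),φ(5)) = (2,4) ∈ E(G2) ✓
All 3 edges of G1 map to edges of G2, and |E(G1)| = |E(G2)| = 3, so φ is a bijection on edges as well as vertices. Hence G1 ≅ G2.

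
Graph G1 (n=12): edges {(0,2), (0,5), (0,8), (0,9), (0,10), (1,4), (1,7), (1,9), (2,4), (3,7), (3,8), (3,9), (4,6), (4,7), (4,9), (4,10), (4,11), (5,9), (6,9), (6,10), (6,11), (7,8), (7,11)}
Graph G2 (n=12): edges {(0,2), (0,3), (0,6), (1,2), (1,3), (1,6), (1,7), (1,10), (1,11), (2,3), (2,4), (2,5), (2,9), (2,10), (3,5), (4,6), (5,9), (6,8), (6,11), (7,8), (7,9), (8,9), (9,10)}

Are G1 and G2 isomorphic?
Yes, isomorphic

The graphs are isomorphic.
One valid mapping φ: V(G1) → V(G2): 0→6, 1→10, 2→4, 3→7, 4→2, 5→11, 6→3, 7→9, 8→8, 9→1, 10→0, 11→5

Verify φ preserves adjacency — for each edge of G1, its image is an edge of G2:
  (0,2) → (φ(0),φ(2)) = (4,6) ∈ E(G2) ✓
  (0,5) → (φ(0),φ(5)) = (6,11) ∈ E(G2) ✓
  (0,8) → (φ(0),φ(8)) = (6,8) ∈ E(G2) ✓
  (0,9) → (φ(0),φ(9)) = (1,6) ∈ E(G2) ✓
  (0,10) → (φ(0),φ(10)) = (0,6) ∈ E(G2) ✓
  (1,4) → (φ(1),φ(4)) = (2,10) ∈ E(G2) ✓
  (1,7) → (φ(1),φ(7)) = (9,10) ∈ E(G2) ✓
  (1,9) → (φ(1),φ(9)) = (1,10) ∈ E(G2) ✓
  (2,4) → (φ(2),φ(4)) = (2,4) ∈ E(G2) ✓
  (3,7) → (φ(3),φ(7)) = (7,9) ∈ E(G2) ✓
  (3,8) → (φ(3),φ(8)) = (7,8) ∈ E(G2) ✓
  (3,9) → (φ(3),φ(9)) = (1,7) ∈ E(G2) ✓
  (4,6) → (φ(4),φ(6)) = (2,3) ∈ E(G2) ✓
  (4,7) → (φ(4),φ(7)) = (2,9) ∈ E(G2) ✓
  (4,9) → (φ(4),φ(9)) = (1,2) ∈ E(G2) ✓
  (4,10) → (φ(4),φ(10)) = (0,2) ∈ E(G2) ✓
  (4,11) → (φ(4),φ(11)) = (2,5) ∈ E(G2) ✓
  (5,9) → (φ(5),φ(9)) = (1,11) ∈ E(G2) ✓
  (6,9) → (φ(6),φ(9)) = (1,3) ∈ E(G2) ✓
  (6,10) → (φ(6),φ(10)) = (0,3) ∈ E(G2) ✓
  (6,11) → (φ(6),φ(11)) = (3,5) ∈ E(G2) ✓
  (7,8) → (φ(7),φ(8)) = (8,9) ∈ E(G2) ✓
  (7,11) → (φ(7),φ(11)) = (5,9) ∈ E(G2) ✓
All 23 edges of G1 map to edges of G2, and |E(G1)| = |E(G2)| = 23, so φ is a bijection on edges as well as vertices. Hence G1 ≅ G2.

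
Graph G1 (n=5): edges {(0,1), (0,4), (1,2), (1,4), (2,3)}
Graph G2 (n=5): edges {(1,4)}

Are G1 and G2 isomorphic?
No, not isomorphic

The graphs are NOT isomorphic.

Connected components of G1: 1 component(s) with vertex sets [[0, 1, 2, 3, 4]], sizes [5].
Connected components of G2: 4 component(s) with vertex sets [[0], [2], [3], [1, 4]], sizes [1, 1, 1, 2].
The number of connected components (and the multiset of component sizes) is an isomorphism invariant — an isomorphism maps each component of G1 bijectively onto a component of G2. Since G1 has 1 component(s) and G2 has 4, they cannot be isomorphic.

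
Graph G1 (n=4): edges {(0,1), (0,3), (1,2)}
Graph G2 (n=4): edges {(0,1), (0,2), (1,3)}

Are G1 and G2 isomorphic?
Yes, isomorphic

The graphs are isomorphic.
One valid mapping φ: V(G1) → V(G2): 0→1, 1→0, 2→2, 3→3

Verify φ preserves adjacency — for each edge of G1, its image is an edge of G2:
  (0,1) → (φ(0),φ(1)) = (0,1) ∈ E(G2) ✓
  (0,3) → (φ(0),φ(3)) = (1,3) ∈ E(G2) ✓
  (1,2) → (φ(1),φ(2)) = (0,2) ∈ E(G2) ✓
All 3 edges of G1 map to edges of G2, and |E(G1)| = |E(G2)| = 3, so φ is a bijection on edges as well as vertices. Hence G1 ≅ G2.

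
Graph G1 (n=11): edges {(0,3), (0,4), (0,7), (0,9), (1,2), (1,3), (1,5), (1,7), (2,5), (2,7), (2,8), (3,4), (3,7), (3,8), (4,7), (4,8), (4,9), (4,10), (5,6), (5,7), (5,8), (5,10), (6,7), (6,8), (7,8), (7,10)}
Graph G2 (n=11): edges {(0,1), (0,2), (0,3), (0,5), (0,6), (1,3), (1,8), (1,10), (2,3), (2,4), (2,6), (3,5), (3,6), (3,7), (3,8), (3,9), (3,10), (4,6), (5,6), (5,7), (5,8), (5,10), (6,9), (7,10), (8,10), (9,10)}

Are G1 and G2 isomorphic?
Yes, isomorphic

The graphs are isomorphic.
One valid mapping φ: V(G1) → V(G2): 0→2, 1→1, 2→8, 3→0, 4→6, 5→10, 6→7, 7→3, 8→5, 9→4, 10→9

Verify φ preserves adjacency — for each edge of G1, its image is an edge of G2:
  (0,3) → (φ(0),φ(3)) = (0,2) ∈ E(G2) ✓
  (0,4) → (φ(0),φ(4)) = (2,6) ∈ E(G2) ✓
  (0,7) → (φ(0),φ(7)) = (2,3) ∈ E(G2) ✓
  (0,9) → (φ(0),φ(9)) = (2,4) ∈ E(G2) ✓
  (1,2) → (φ(1),φ(2)) = (1,8) ∈ E(G2) ✓
  (1,3) → (φ(1),φ(3)) = (0,1) ∈ E(G2) ✓
  (1,5) → (φ(1),φ(5)) = (1,10) ∈ E(G2) ✓
  (1,7) → (φ(1),φ(7)) = (1,3) ∈ E(G2) ✓
  (2,5) → (φ(2),φ(5)) = (8,10) ∈ E(G2) ✓
  (2,7) → (φ(2),φ(7)) = (3,8) ∈ E(G2) ✓
  (2,8) → (φ(2),φ(8)) = (5,8) ∈ E(G2) ✓
  (3,4) → (φ(3),φ(4)) = (0,6) ∈ E(G2) ✓
  (3,7) → (φ(3),φ(7)) = (0,3) ∈ E(G2) ✓
  (3,8) → (φ(3),φ(8)) = (0,5) ∈ E(G2) ✓
  (4,7) → (φ(4),φ(7)) = (3,6) ∈ E(G2) ✓
  (4,8) → (φ(4),φ(8)) = (5,6) ∈ E(G2) ✓
  (4,9) → (φ(4),φ(9)) = (4,6) ∈ E(G2) ✓
  (4,10) → (φ(4),φ(10)) = (6,9) ∈ E(G2) ✓
  (5,6) → (φ(5),φ(6)) = (7,10) ∈ E(G2) ✓
  (5,7) → (φ(5),φ(7)) = (3,10) ∈ E(G2) ✓
  (5,8) → (φ(5),φ(8)) = (5,10) ∈ E(G2) ✓
  (5,10) → (φ(5),φ(10)) = (9,10) ∈ E(G2) ✓
  (6,7) → (φ(6),φ(7)) = (3,7) ∈ E(G2) ✓
  (6,8) → (φ(6),φ(8)) = (5,7) ∈ E(G2) ✓
  (7,8) → (φ(7),φ(8)) = (3,5) ∈ E(G2) ✓
  (7,10) → (φ(7),φ(10)) = (3,9) ∈ E(G2) ✓
All 26 edges of G1 map to edges of G2, and |E(G1)| = |E(G2)| = 26, so φ is a bijection on edges as well as vertices. Hence G1 ≅ G2.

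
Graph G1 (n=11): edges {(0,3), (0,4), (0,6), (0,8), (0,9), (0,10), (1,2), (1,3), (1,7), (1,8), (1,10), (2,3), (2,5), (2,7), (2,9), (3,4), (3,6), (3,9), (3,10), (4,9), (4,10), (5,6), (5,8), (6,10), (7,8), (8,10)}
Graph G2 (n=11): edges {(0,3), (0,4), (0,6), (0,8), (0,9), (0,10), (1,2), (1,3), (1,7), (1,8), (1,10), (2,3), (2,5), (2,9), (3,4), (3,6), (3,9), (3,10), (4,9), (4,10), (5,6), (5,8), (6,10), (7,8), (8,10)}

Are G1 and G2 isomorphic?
No, not isomorphic

The graphs are NOT isomorphic.

Counting edges: G1 has 26 edge(s); G2 has 25 edge(s).
Edge count is an isomorphism invariant (a bijection on vertices induces a bijection on edges), so differing edge counts rule out isomorphism.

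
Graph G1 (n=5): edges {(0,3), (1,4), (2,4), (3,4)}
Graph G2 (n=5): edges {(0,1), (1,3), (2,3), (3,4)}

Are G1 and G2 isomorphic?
Yes, isomorphic

The graphs are isomorphic.
One valid mapping φ: V(G1) → V(G2): 0→0, 1→4, 2→2, 3→1, 4→3

Verify φ preserves adjacency — for each edge of G1, its image is an edge of G2:
  (0,3) → (φ(0),φ(3)) = (0,1) ∈ E(G2) ✓
  (1,4) → (φ(1),φ(4)) = (3,4) ∈ E(G2) ✓
  (2,4) → (φ(2),φ(4)) = (2,3) ∈ E(G2) ✓
  (3,4) → (φ(3),φ(4)) = (1,3) ∈ E(G2) ✓
All 4 edges of G1 map to edges of G2, and |E(G1)| = |E(G2)| = 4, so φ is a bijection on edges as well as vertices. Hence G1 ≅ G2.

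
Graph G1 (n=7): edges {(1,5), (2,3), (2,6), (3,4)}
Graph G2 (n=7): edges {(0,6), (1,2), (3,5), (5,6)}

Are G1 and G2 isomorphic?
Yes, isomorphic

The graphs are isomorphic.
One valid mapping φ: V(G1) → V(G2): 0→4, 1→2, 2→6, 3→5, 4→3, 5→1, 6→0

Verify φ preserves adjacency — for each edge of G1, its image is an edge of G2:
  (1,5) → (φ(1),φ(5)) = (1,2) ∈ E(G2) ✓
  (2,3) → (φ(2),φ(3)) = (5,6) ∈ E(G2) ✓
  (2,6) → (φ(2),φ(6)) = (0,6) ∈ E(G2) ✓
  (3,4) → (φ(3),φ(4)) = (3,5) ∈ E(G2) ✓
All 4 edges of G1 map to edges of G2, and |E(G1)| = |E(G2)| = 4, so φ is a bijection on edges as well as vertices. Hence G1 ≅ G2.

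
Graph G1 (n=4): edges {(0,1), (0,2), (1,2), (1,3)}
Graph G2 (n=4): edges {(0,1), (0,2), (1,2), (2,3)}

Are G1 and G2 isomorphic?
Yes, isomorphic

The graphs are isomorphic.
One valid mapping φ: V(G1) → V(G2): 0→0, 1→2, 2→1, 3→3

Verify φ preserves adjacency — for each edge of G1, its image is an edge of G2:
  (0,1) → (φ(0),φ(1)) = (0,2) ∈ E(G2) ✓
  (0,2) → (φ(0),φ(2)) = (0,1) ∈ E(G2) ✓
  (1,2) → (φ(1),φ(2)) = (1,2) ∈ E(G2) ✓
  (1,3) → (φ(1),φ(3)) = (2,3) ∈ E(G2) ✓
All 4 edges of G1 map to edges of G2, and |E(G1)| = |E(G2)| = 4, so φ is a bijection on edges as well as vertices. Hence G1 ≅ G2.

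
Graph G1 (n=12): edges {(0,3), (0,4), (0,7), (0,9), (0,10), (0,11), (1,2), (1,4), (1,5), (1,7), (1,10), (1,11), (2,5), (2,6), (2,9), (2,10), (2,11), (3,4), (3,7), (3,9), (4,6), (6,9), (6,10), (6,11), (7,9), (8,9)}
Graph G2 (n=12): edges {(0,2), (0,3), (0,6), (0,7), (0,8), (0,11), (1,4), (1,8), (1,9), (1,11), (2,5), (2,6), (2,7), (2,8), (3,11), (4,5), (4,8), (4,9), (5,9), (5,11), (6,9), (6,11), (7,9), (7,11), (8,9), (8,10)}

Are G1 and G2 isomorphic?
Yes, isomorphic

The graphs are isomorphic.
One valid mapping φ: V(G1) → V(G2): 0→9, 1→11, 2→0, 3→4, 4→5, 5→3, 6→2, 7→1, 8→10, 9→8, 10→7, 11→6

Verify φ preserves adjacency — for each edge of G1, its image is an edge of G2:
  (0,3) → (φ(0),φ(3)) = (4,9) ∈ E(G2) ✓
  (0,4) → (φ(0),φ(4)) = (5,9) ∈ E(G2) ✓
  (0,7) → (φ(0),φ(7)) = (1,9) ∈ E(G2) ✓
  (0,9) → (φ(0),φ(9)) = (8,9) ∈ E(G2) ✓
  (0,10) → (φ(0),φ(10)) = (7,9) ∈ E(G2) ✓
  (0,11) → (φ(0),φ(11)) = (6,9) ∈ E(G2) ✓
  (1,2) → (φ(1),φ(2)) = (0,11) ∈ E(G2) ✓
  (1,4) → (φ(1),φ(4)) = (5,11) ∈ E(G2) ✓
  (1,5) → (φ(1),φ(5)) = (3,11) ∈ E(G2) ✓
  (1,7) → (φ(1),φ(7)) = (1,11) ∈ E(G2) ✓
  (1,10) → (φ(1),φ(10)) = (7,11) ∈ E(G2) ✓
  (1,11) → (φ(1),φ(11)) = (6,11) ∈ E(G2) ✓
  (2,5) → (φ(2),φ(5)) = (0,3) ∈ E(G2) ✓
  (2,6) → (φ(2),φ(6)) = (0,2) ∈ E(G2) ✓
  (2,9) → (φ(2),φ(9)) = (0,8) ∈ E(G2) ✓
  (2,10) → (φ(2),φ(10)) = (0,7) ∈ E(G2) ✓
  (2,11) → (φ(2),φ(11)) = (0,6) ∈ E(G2) ✓
  (3,4) → (φ(3),φ(4)) = (4,5) ∈ E(G2) ✓
  (3,7) → (φ(3),φ(7)) = (1,4) ∈ E(G2) ✓
  (3,9) → (φ(3),φ(9)) = (4,8) ∈ E(G2) ✓
  (4,6) → (φ(4),φ(6)) = (2,5) ∈ E(G2) ✓
  (6,9) → (φ(6),φ(9)) = (2,8) ∈ E(G2) ✓
  (6,10) → (φ(6),φ(10)) = (2,7) ∈ E(G2) ✓
  (6,11) → (φ(6),φ(11)) = (2,6) ∈ E(G2) ✓
  (7,9) → (φ(7),φ(9)) = (1,8) ∈ E(G2) ✓
  (8,9) → (φ(8),φ(9)) = (8,10) ∈ E(G2) ✓
All 26 edges of G1 map to edges of G2, and |E(G1)| = |E(G2)| = 26, so φ is a bijection on edges as well as vertices. Hence G1 ≅ G2.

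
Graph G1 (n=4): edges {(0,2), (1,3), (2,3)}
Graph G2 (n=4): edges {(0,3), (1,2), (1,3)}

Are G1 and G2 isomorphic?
Yes, isomorphic

The graphs are isomorphic.
One valid mapping φ: V(G1) → V(G2): 0→0, 1→2, 2→3, 3→1

Verify φ preserves adjacency — for each edge of G1, its image is an edge of G2:
  (0,2) → (φ(0),φ(2)) = (0,3) ∈ E(G2) ✓
  (1,3) → (φ(1),φ(3)) = (1,2) ∈ E(G2) ✓
  (2,3) → (φ(2),φ(3)) = (1,3) ∈ E(G2) ✓
All 3 edges of G1 map to edges of G2, and |E(G1)| = |E(G2)| = 3, so φ is a bijection on edges as well as vertices. Hence G1 ≅ G2.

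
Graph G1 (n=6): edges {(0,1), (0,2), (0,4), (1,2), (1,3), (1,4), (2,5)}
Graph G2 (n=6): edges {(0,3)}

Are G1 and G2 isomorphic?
No, not isomorphic

The graphs are NOT isomorphic.

Connected components of G1: 1 component(s) with vertex sets [[0, 1, 2, 3, 4, 5]], sizes [6].
Connected components of G2: 5 component(s) with vertex sets [[1], [2], [4], [5], [0, 3]], sizes [1, 1, 1, 1, 2].
The number of connected components (and the multiset of component sizes) is an isomorphism invariant — an isomorphism maps each component of G1 bijectively onto a component of G2. Since G1 has 1 component(s) and G2 has 5, they cannot be isomorphic.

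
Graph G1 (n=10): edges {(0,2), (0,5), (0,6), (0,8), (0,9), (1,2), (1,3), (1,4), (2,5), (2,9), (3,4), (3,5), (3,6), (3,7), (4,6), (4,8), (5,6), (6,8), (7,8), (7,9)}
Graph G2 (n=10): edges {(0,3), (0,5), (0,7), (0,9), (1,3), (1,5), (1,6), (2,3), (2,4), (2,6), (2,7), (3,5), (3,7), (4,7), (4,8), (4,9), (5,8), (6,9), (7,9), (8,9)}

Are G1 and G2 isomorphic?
Yes, isomorphic

The graphs are isomorphic.
One valid mapping φ: V(G1) → V(G2): 0→3, 1→8, 2→5, 3→9, 4→4, 5→0, 6→7, 7→6, 8→2, 9→1

Verify φ preserves adjacency — for each edge of G1, its image is an edge of G2:
  (0,2) → (φ(0),φ(2)) = (3,5) ∈ E(G2) ✓
  (0,5) → (φ(0),φ(5)) = (0,3) ∈ E(G2) ✓
  (0,6) → (φ(0),φ(6)) = (3,7) ∈ E(G2) ✓
  (0,8) → (φ(0),φ(8)) = (2,3) ∈ E(G2) ✓
  (0,9) → (φ(0),φ(9)) = (1,3) ∈ E(G2) ✓
  (1,2) → (φ(1),φ(2)) = (5,8) ∈ E(G2) ✓
  (1,3) → (φ(1),φ(3)) = (8,9) ∈ E(G2) ✓
  (1,4) → (φ(1),φ(4)) = (4,8) ∈ E(G2) ✓
  (2,5) → (φ(2),φ(5)) = (0,5) ∈ E(G2) ✓
  (2,9) → (φ(2),φ(9)) = (1,5) ∈ E(G2) ✓
  (3,4) → (φ(3),φ(4)) = (4,9) ∈ E(G2) ✓
  (3,5) → (φ(3),φ(5)) = (0,9) ∈ E(G2) ✓
  (3,6) → (φ(3),φ(6)) = (7,9) ∈ E(G2) ✓
  (3,7) → (φ(3),φ(7)) = (6,9) ∈ E(G2) ✓
  (4,6) → (φ(4),φ(6)) = (4,7) ∈ E(G2) ✓
  (4,8) → (φ(4),φ(8)) = (2,4) ∈ E(G2) ✓
  (5,6) → (φ(5),φ(6)) = (0,7) ∈ E(G2) ✓
  (6,8) → (φ(6),φ(8)) = (2,7) ∈ E(G2) ✓
  (7,8) → (φ(7),φ(8)) = (2,6) ∈ E(G2) ✓
  (7,9) → (φ(7),φ(9)) = (1,6) ∈ E(G2) ✓
All 20 edges of G1 map to edges of G2, and |E(G1)| = |E(G2)| = 20, so φ is a bijection on edges as well as vertices. Hence G1 ≅ G2.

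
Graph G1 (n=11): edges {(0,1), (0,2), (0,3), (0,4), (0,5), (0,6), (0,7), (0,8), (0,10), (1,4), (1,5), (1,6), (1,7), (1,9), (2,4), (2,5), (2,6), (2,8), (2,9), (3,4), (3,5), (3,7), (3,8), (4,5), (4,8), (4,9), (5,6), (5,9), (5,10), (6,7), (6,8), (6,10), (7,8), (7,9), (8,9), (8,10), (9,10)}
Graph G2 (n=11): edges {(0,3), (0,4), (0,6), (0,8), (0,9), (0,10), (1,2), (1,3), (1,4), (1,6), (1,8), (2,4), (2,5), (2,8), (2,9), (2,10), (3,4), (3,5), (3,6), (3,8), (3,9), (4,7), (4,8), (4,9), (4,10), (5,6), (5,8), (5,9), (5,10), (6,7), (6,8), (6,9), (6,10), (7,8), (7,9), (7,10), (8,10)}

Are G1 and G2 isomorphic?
Yes, isomorphic

The graphs are isomorphic.
One valid mapping φ: V(G1) → V(G2): 0→8, 1→5, 2→0, 3→1, 4→3, 5→6, 6→10, 7→2, 8→4, 9→9, 10→7

Verify φ preserves adjacency — for each edge of G1, its image is an edge of G2:
  (0,1) → (φ(0),φ(1)) = (5,8) ∈ E(G2) ✓
  (0,2) → (φ(0),φ(2)) = (0,8) ∈ E(G2) ✓
  (0,3) → (φ(0),φ(3)) = (1,8) ∈ E(G2) ✓
  (0,4) → (φ(0),φ(4)) = (3,8) ∈ E(G2) ✓
  (0,5) → (φ(0),φ(5)) = (6,8) ∈ E(G2) ✓
  (0,6) → (φ(0),φ(6)) = (8,10) ∈ E(G2) ✓
  (0,7) → (φ(0),φ(7)) = (2,8) ∈ E(G2) ✓
  (0,8) → (φ(0),φ(8)) = (4,8) ∈ E(G2) ✓
  (0,10) → (φ(0),φ(10)) = (7,8) ∈ E(G2) ✓
  (1,4) → (φ(1),φ(4)) = (3,5) ∈ E(G2) ✓
  (1,5) → (φ(1),φ(5)) = (5,6) ∈ E(G2) ✓
  (1,6) → (φ(1),φ(6)) = (5,10) ∈ E(G2) ✓
  (1,7) → (φ(1),φ(7)) = (2,5) ∈ E(G2) ✓
  (1,9) → (φ(1),φ(9)) = (5,9) ∈ E(G2) ✓
  (2,4) → (φ(2),φ(4)) = (0,3) ∈ E(G2) ✓
  (2,5) → (φ(2),φ(5)) = (0,6) ∈ E(G2) ✓
  (2,6) → (φ(2),φ(6)) = (0,10) ∈ E(G2) ✓
  (2,8) → (φ(2),φ(8)) = (0,4) ∈ E(G2) ✓
  (2,9) → (φ(2),φ(9)) = (0,9) ∈ E(G2) ✓
  (3,4) → (φ(3),φ(4)) = (1,3) ∈ E(G2) ✓
  (3,5) → (φ(3),φ(5)) = (1,6) ∈ E(G2) ✓
  (3,7) → (φ(3),φ(7)) = (1,2) ∈ E(G2) ✓
  (3,8) → (φ(3),φ(8)) = (1,4) ∈ E(G2) ✓
  (4,5) → (φ(4),φ(5)) = (3,6) ∈ E(G2) ✓
  (4,8) → (φ(4),φ(8)) = (3,4) ∈ E(G2) ✓
  (4,9) → (φ(4),φ(9)) = (3,9) ∈ E(G2) ✓
  (5,6) → (φ(5),φ(6)) = (6,10) ∈ E(G2) ✓
  (5,9) → (φ(5),φ(9)) = (6,9) ∈ E(G2) ✓
  (5,10) → (φ(5),φ(10)) = (6,7) ∈ E(G2) ✓
  (6,7) → (φ(6),φ(7)) = (2,10) ∈ E(G2) ✓
  (6,8) → (φ(6),φ(8)) = (4,10) ∈ E(G2) ✓
  (6,10) → (φ(6),φ(10)) = (7,10) ∈ E(G2) ✓
  (7,8) → (φ(7),φ(8)) = (2,4) ∈ E(G2) ✓
  (7,9) → (φ(7),φ(9)) = (2,9) ∈ E(G2) ✓
  (8,9) → (φ(8),φ(9)) = (4,9) ∈ E(G2) ✓
  (8,10) → (φ(8),φ(10)) = (4,7) ∈ E(G2) ✓
  (9,10) → (φ(9),φ(10)) = (7,9) ∈ E(G2) ✓
All 37 edges of G1 map to edges of G2, and |E(G1)| = |E(G2)| = 37, so φ is a bijection on edges as well as vertices. Hence G1 ≅ G2.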